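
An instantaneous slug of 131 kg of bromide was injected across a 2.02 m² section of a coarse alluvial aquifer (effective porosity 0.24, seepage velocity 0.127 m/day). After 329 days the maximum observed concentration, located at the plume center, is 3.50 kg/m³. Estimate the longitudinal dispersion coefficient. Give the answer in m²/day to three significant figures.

At the plume center C_max = M/(n_e·A·√(4πDt)), so D = M²/(4πt·(n_e·A·C_max)²).
n_e·A·C_max = 0.24 × 2.02 × 3.50 = 1.697 kg/m.
D = 131²/(4π × 329 × 1.697²) = 1.44 m²/day.

1.44 m²/day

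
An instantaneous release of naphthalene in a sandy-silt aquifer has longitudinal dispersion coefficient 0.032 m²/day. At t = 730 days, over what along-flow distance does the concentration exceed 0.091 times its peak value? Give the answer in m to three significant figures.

The plume is Gaussian with σ = √(2Dt) = √(2 × 0.032 × 730) = 6.835 m.
C/C_peak = exp(−Δx²/(2σ²)) = 0.091 ⇒ Δx = σ·√(−2 ln 0.091) = 6.835 × 2.189 = 14.96 m.
Width = 2Δx = 29.9 m.

29.9 m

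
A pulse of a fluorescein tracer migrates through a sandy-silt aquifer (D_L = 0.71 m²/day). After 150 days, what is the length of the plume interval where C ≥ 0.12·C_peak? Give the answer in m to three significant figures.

60.1 m

The plume is Gaussian with σ = √(2Dt) = √(2 × 0.71 × 150) = 14.59 m.
C/C_peak = exp(−Δx²/(2σ²)) = 0.12 ⇒ Δx = σ·√(−2 ln 0.12) = 14.59 × 2.059 = 30.04 m.
Width = 2Δx = 60.1 m.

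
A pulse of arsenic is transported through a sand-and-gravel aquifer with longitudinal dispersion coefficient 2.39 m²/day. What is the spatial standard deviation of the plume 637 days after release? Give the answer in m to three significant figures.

Dispersive spreading gives a Gaussian with σ² = 2Dt; advection only shifts the center.
σ = √(2 × 2.39 × 637) = 55.2 m.

55.2 m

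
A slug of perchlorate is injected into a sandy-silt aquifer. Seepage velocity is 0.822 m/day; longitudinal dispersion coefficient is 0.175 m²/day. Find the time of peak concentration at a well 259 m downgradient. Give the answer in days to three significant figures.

For the 1D instantaneous-source solution, setting ∂C/∂t = 0 at fixed x gives v²t² + 2Dt − x² = 0, so t = (√(D² + v²x²) − D)/v².
√(D² + v²x²) = √(0.175² + 0.822² × 259²) = 212.9; v² = 0.675684.
t = (212.9 − 0.175)/0.675684 = 315 days (vs. the pure-advection estimate x/v = 315 d).

315 days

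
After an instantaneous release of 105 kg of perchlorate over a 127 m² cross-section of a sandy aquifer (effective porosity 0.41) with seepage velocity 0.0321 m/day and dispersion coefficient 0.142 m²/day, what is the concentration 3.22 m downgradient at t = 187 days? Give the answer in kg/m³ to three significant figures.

0.103 kg/m³

For an instantaneous plane source, C(x,t) = M/(n_e·A·√(4πDt)) · exp(−(x−vt)²/(4Dt)), with n_e·A the pore (flow) area.
Plume center vt = 0.0321 × 187 = 6.0027 m, so the well at 3.22 m is 2.7827 m upgradient of the peak.
√(4πDt) = 18.27 m, giving peak height M/(n_e·A·√(4πDt)) = 105/(0.41 × 127 × 18.27) = 0.1104 kg/m³.
(x−vt)²/(4Dt) = (-2.7827)²/(4 × 0.142 × 187) = 0.07290; exp(−0.07290) = 0.9297.
C = 0.1104 × 0.9297 = 0.103 kg/m³.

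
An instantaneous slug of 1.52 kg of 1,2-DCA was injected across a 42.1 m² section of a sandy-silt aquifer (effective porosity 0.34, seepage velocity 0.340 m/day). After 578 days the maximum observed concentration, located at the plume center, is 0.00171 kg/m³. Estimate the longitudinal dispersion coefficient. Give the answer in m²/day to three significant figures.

0.531 m²/day

At the plume center C_max = M/(n_e·A·√(4πDt)), so D = M²/(4πt·(n_e·A·C_max)²).
n_e·A·C_max = 0.34 × 42.1 × 0.00171 = 0.02448 kg/m.
D = 1.52²/(4π × 578 × 0.02448²) = 0.531 m²/day.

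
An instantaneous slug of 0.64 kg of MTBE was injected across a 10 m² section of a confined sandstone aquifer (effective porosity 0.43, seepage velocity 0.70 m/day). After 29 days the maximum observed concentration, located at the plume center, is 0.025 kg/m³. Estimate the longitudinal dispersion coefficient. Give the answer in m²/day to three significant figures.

At the plume center C_max = M/(n_e·A·√(4πDt)), so D = M²/(4πt·(n_e·A·C_max)²).
n_e·A·C_max = 0.43 × 10 × 0.025 = 0.1075 kg/m.
D = 0.64²/(4π × 29 × 0.1075²) = 0.0973 m²/day.

0.0973 m²/day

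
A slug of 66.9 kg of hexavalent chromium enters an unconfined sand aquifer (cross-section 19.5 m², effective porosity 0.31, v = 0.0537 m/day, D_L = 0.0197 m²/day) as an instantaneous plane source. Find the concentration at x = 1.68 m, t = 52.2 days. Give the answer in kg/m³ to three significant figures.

2.27 kg/m³

For an instantaneous plane source, C(x,t) = M/(n_e·A·√(4πDt)) · exp(−(x−vt)²/(4Dt)), with n_e·A the pore (flow) area.
Plume center vt = 0.0537 × 52.2 = 2.80314 m, so the well at 1.68 m is 1.12314 m upgradient of the peak.
√(4πDt) = 3.595 m, giving peak height M/(n_e·A·√(4πDt)) = 66.9/(0.31 × 19.5 × 3.595) = 3.078 kg/m³.
(x−vt)²/(4Dt) = (-1.12314)²/(4 × 0.0197 × 52.2) = 0.3067; exp(−0.3067) = 0.7359.
C = 3.078 × 0.7359 = 2.27 kg/m³.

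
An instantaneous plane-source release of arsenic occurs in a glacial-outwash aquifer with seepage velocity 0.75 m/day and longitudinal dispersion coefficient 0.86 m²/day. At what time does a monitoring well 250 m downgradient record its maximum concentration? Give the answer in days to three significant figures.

332 days

For the 1D instantaneous-source solution, setting ∂C/∂t = 0 at fixed x gives v²t² + 2Dt − x² = 0, so t = (√(D² + v²x²) − D)/v².
√(D² + v²x²) = √(0.86² + 0.75² × 250²) = 187.5; v² = 0.5625.
t = (187.5 − 0.86)/0.5625 = 332 days (vs. the pure-advection estimate x/v = 333 d).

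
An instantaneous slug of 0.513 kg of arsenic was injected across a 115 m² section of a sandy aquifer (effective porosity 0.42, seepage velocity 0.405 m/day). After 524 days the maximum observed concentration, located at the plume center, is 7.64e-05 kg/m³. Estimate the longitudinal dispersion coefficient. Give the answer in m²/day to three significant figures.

2.94 m²/day

At the plume center C_max = M/(n_e·A·√(4πDt)), so D = M²/(4πt·(n_e·A·C_max)²).
n_e·A·C_max = 0.42 × 115 × 7.64e-05 = 0.003690 kg/m.
D = 0.513²/(4π × 524 × 0.003690²) = 2.94 m²/day.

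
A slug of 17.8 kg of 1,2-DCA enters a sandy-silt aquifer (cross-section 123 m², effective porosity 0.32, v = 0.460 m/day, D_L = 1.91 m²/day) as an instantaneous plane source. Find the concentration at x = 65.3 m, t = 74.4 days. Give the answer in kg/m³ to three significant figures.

0.00196 kg/m³

For an instantaneous plane source, C(x,t) = M/(n_e·A·√(4πDt)) · exp(−(x−vt)²/(4Dt)), with n_e·A the pore (flow) area.
Plume center vt = 0.460 × 74.4 = 34.224 m, so the well at 65.3 m is 31.076 m downgradient of the peak.
√(4πDt) = 42.26 m, giving peak height M/(n_e·A·√(4πDt)) = 17.8/(0.32 × 123 × 42.26) = 0.01070 kg/m³.
(x−vt)²/(4Dt) = (31.076)²/(4 × 1.91 × 74.4) = 1.699; exp(−1.699) = 0.1829.
C = 0.01070 × 0.1829 = 0.00196 kg/m³.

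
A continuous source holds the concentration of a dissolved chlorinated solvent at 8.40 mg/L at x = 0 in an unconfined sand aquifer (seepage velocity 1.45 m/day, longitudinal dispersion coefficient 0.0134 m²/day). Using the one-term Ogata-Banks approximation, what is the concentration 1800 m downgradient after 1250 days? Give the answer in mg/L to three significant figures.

For a continuous step input, C/C₀ ≈ ½·erfc((x−vt)/(2√(Dt))).
vt = 1.45 × 1250 = 1812.5 m and 2√(Dt) = 2√(0.0134 × 1250) = 8.185 m.
Argument (x−vt)/(2√(Dt)) = (1800 − 1812.5)/8.185 = -1.527; ½·erfc(-1.527) = 0.9846.
C = 8.40 × 0.9846 = 8.27 mg/L.

8.27 mg/L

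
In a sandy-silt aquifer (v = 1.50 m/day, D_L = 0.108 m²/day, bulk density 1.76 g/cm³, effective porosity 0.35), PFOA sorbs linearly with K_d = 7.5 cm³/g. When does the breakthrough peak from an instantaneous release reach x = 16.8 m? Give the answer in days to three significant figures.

432 days

Retardation factor R = 1 + ρ_b·K_d/n = 1 + 1.76 × 7.5/0.35 = 38.71.
Sorption retards both mechanisms: v_R = v/R = 0.03875 m/day, D_R = D/R = 0.002790 m²/day.
Peak time from v_R²t² + 2D_R t − x² = 0: t = (√(D_R² + v_R²x²) − D_R)/v_R².
√(D_R² + v_R²x²) = √(0.002790² + 0.03875² × 16.8²) = 0.6510; v_R² = 0.001502.
t = (0.6510 − 0.002790)/0.001502 = 432 days.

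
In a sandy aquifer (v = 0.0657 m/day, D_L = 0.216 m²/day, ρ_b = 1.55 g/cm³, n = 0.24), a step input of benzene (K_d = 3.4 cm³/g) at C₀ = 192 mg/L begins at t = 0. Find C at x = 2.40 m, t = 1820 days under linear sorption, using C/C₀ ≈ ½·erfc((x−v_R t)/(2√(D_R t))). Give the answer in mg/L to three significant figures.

131 mg/L

Retardation factor R = 1 + ρ_b·K_d/n = 1 + 1.55 × 3.4/0.24 = 22.96.
Sorption retards both mechanisms: v_R = v/R = 0.002861 m/day, D_R = D/R = 0.009408 m²/day.
v_R·t = 0.002861 × 1820 = 5.20702 m; 2√(D_R t) = 8.276 m; argument = (2.40 − 5.20702)/8.276 = -0.3392.
C = C₀ × ½·erfc(-0.3392) = 192 × 0.6843 = 131 mg/L.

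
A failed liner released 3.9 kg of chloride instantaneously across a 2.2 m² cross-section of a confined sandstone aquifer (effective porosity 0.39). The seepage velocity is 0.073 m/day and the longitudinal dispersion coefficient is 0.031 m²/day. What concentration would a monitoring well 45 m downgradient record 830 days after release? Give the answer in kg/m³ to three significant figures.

0.0238 kg/m³

For an instantaneous plane source, C(x,t) = M/(n_e·A·√(4πDt)) · exp(−(x−vt)²/(4Dt)), with n_e·A the pore (flow) area.
Plume center vt = 0.073 × 830 = 60.59 m, so the well at 45 m is 15.59 m upgradient of the peak.
√(4πDt) = 17.98 m, giving peak height M/(n_e·A·√(4πDt)) = 3.9/(0.39 × 2.2 × 17.98) = 0.2528 kg/m³.
(x−vt)²/(4Dt) = (-15.59)²/(4 × 0.031 × 830) = 2.362; exp(−2.362) = 0.09423.
C = 0.2528 × 0.09423 = 0.0238 kg/m³.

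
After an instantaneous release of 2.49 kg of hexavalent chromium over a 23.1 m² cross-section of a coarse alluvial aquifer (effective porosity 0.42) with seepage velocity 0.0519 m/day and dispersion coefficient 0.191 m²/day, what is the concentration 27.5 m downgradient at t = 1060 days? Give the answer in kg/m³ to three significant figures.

For an instantaneous plane source, C(x,t) = M/(n_e·A·√(4πDt)) · exp(−(x−vt)²/(4Dt)), with n_e·A the pore (flow) area.
Plume center vt = 0.0519 × 1060 = 55.014 m, so the well at 27.5 m is 27.514 m upgradient of the peak.
√(4πDt) = 50.44 m, giving peak height M/(n_e·A·√(4πDt)) = 2.49/(0.42 × 23.1 × 50.44) = 0.005088 kg/m³.
(x−vt)²/(4Dt) = (-27.514)²/(4 × 0.191 × 1060) = 0.9348; exp(−0.9348) = 0.3927.
C = 0.005088 × 0.3927 = 0.00200 kg/m³.

0.00200 kg/m³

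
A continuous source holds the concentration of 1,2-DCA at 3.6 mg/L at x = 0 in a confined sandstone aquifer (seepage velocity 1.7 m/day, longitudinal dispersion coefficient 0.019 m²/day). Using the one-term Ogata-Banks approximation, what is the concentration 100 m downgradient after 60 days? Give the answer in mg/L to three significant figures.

3.27 mg/L

For a continuous step input, C/C₀ ≈ ½·erfc((x−vt)/(2√(Dt))).
vt = 1.7 × 60 = 102 m and 2√(Dt) = 2√(0.019 × 60) = 2.135 m.
Argument (x−vt)/(2√(Dt)) = (100 − 102)/2.135 = -0.9368; ½·erfc(-0.9368) = 0.9074.
C = 3.6 × 0.9074 = 3.27 mg/L.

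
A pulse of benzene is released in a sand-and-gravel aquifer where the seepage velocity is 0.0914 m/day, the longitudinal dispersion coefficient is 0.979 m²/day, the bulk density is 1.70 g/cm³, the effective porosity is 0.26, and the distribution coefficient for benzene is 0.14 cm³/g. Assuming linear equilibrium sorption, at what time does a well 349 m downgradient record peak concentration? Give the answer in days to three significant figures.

Retardation factor R = 1 + ρ_b·K_d/n = 1 + 1.70 × 0.14/0.26 = 1.915.
Sorption retards both mechanisms: v_R = v/R = 0.04773 m/day, D_R = D/R = 0.5112 m²/day.
Peak time from v_R²t² + 2D_R t − x² = 0: t = (√(D_R² + v_R²x²) − D_R)/v_R².
√(D_R² + v_R²x²) = √(0.5112² + 0.04773² × 349²) = 16.67; v_R² = 0.002278.
t = (16.67 − 0.5112)/0.002278 = 7090 days.

7090 days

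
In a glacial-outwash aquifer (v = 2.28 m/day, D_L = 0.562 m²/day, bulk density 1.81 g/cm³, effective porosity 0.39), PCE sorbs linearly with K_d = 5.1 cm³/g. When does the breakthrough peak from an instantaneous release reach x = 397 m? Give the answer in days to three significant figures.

4290 days

Retardation factor R = 1 + ρ_b·K_d/n = 1 + 1.81 × 5.1/0.39 = 24.67.
Sorption retards both mechanisms: v_R = v/R = 0.09242 m/day, D_R = D/R = 0.02278 m²/day.
Peak time from v_R²t² + 2D_R t − x² = 0: t = (√(D_R² + v_R²x²) − D_R)/v_R².
√(D_R² + v_R²x²) = √(0.02278² + 0.09242² × 397²) = 36.69; v_R² = 0.008541.
t = (36.69 − 0.02278)/0.008541 = 4290 days.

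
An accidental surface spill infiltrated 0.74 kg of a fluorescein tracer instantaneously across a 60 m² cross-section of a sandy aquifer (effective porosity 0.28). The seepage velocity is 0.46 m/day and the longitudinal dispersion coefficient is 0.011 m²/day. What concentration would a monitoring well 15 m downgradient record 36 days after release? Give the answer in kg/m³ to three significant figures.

For an instantaneous plane source, C(x,t) = M/(n_e·A·√(4πDt)) · exp(−(x−vt)²/(4Dt)), with n_e·A the pore (flow) area.
Plume center vt = 0.46 × 36 = 16.56 m, so the well at 15 m is 1.56 m upgradient of the peak.
√(4πDt) = 2.231 m, giving peak height M/(n_e·A·√(4πDt)) = 0.74/(0.28 × 60 × 2.231) = 0.01974 kg/m³.
(x−vt)²/(4Dt) = (-1.56)²/(4 × 0.011 × 36) = 1.536; exp(−1.536) = 0.2152.
C = 0.01974 × 0.2152 = 0.00425 kg/m³.

0.00425 kg/m³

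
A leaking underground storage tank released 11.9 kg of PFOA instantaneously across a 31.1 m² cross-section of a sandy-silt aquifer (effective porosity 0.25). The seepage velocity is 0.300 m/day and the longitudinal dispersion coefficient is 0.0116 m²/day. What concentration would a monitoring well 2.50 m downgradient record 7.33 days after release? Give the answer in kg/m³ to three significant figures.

1.13 kg/m³

For an instantaneous plane source, C(x,t) = M/(n_e·A·√(4πDt)) · exp(−(x−vt)²/(4Dt)), with n_e·A the pore (flow) area.
Plume center vt = 0.300 × 7.33 = 2.199 m, so the well at 2.50 m is 0.301 m downgradient of the peak.
√(4πDt) = 1.034 m, giving peak height M/(n_e·A·√(4πDt)) = 11.9/(0.25 × 31.1 × 1.034) = 1.480 kg/m³.
(x−vt)²/(4Dt) = (0.301)²/(4 × 0.0116 × 7.33) = 0.2664; exp(−0.2664) = 0.7661.
C = 1.480 × 0.7661 = 1.13 kg/m³.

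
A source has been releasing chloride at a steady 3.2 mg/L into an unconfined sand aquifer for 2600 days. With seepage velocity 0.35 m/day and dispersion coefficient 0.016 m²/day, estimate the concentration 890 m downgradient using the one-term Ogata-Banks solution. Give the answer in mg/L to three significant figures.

3.15 mg/L

For a continuous step input, C/C₀ ≈ ½·erfc((x−vt)/(2√(Dt))).
vt = 0.35 × 2600 = 910 m and 2√(Dt) = 2√(0.016 × 2600) = 12.90 m.
Argument (x−vt)/(2√(Dt)) = (890 − 910)/12.90 = -1.550; ½·erfc(-1.550) = 0.9858.
C = 3.2 × 0.9858 = 3.15 mg/L.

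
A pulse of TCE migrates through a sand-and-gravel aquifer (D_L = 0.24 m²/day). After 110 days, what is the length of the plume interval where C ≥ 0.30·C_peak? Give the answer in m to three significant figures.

The plume is Gaussian with σ = √(2Dt) = √(2 × 0.24 × 110) = 7.266 m.
C/C_peak = exp(−Δx²/(2σ²)) = 0.30 ⇒ Δx = σ·√(−2 ln 0.30) = 7.266 × 1.552 = 11.28 m.
Width = 2Δx = 22.6 m.

22.6 m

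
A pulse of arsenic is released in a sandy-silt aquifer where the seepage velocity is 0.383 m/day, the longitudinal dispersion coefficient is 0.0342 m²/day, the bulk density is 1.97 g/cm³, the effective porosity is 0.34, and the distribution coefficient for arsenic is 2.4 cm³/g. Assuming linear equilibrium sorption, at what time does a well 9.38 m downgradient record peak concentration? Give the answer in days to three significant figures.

362 days

Retardation factor R = 1 + ρ_b·K_d/n = 1 + 1.97 × 2.4/0.34 = 14.91.
Sorption retards both mechanisms: v_R = v/R = 0.02569 m/day, D_R = D/R = 0.002294 m²/day.
Peak time from v_R²t² + 2D_R t − x² = 0: t = (√(D_R² + v_R²x²) − D_R)/v_R².
√(D_R² + v_R²x²) = √(0.002294² + 0.02569² × 9.38²) = 0.2410; v_R² = 0.0006600.
t = (0.2410 − 0.002294)/0.0006600 = 362 days.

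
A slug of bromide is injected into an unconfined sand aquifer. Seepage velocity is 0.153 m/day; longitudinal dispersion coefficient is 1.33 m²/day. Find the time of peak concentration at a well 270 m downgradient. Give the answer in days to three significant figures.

1710 days

For the 1D instantaneous-source solution, setting ∂C/∂t = 0 at fixed x gives v²t² + 2Dt − x² = 0, so t = (√(D² + v²x²) − D)/v².
√(D² + v²x²) = √(1.33² + 0.153² × 270²) = 41.33; v² = 0.023409.
t = (41.33 − 1.33)/0.023409 = 1710 days (vs. the pure-advection estimate x/v = 1760 d).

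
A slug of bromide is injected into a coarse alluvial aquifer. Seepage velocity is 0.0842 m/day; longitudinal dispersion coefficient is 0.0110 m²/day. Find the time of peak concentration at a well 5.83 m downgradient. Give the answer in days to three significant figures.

67.7 days

For the 1D instantaneous-source solution, setting ∂C/∂t = 0 at fixed x gives v²t² + 2Dt − x² = 0, so t = (√(D² + v²x²) − D)/v².
√(D² + v²x²) = √(0.0110² + 0.0842² × 5.83²) = 0.4910; v² = 0.00708964.
t = (0.4910 − 0.0110)/0.00708964 = 67.7 days (vs. the pure-advection estimate x/v = 69.2 d).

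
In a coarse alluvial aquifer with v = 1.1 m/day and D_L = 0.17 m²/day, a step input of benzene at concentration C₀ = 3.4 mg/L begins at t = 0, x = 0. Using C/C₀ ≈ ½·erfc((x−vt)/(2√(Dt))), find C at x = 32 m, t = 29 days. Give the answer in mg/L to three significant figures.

For a continuous step input, C/C₀ ≈ ½·erfc((x−vt)/(2√(Dt))).
vt = 1.1 × 29 = 31.9 m and 2√(Dt) = 2√(0.17 × 29) = 4.441 m.
Argument (x−vt)/(2√(Dt)) = (32 − 31.9)/4.441 = 0.02252; ½·erfc(0.02252) = 0.4873.
C = 3.4 × 0.4873 = 1.66 mg/L.

1.66 mg/L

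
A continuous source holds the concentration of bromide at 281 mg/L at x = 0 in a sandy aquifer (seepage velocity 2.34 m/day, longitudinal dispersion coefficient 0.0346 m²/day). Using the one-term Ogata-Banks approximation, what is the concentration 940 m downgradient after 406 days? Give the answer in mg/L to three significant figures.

For a continuous step input, C/C₀ ≈ ½·erfc((x−vt)/(2√(Dt))).
vt = 2.34 × 406 = 950.04 m and 2√(Dt) = 2√(0.0346 × 406) = 7.496 m.
Argument (x−vt)/(2√(Dt)) = (940 − 950.04)/7.496 = -1.339; ½·erfc(-1.339) = 0.9709.
C = 281 × 0.9709 = 273 mg/L.

273 mg/L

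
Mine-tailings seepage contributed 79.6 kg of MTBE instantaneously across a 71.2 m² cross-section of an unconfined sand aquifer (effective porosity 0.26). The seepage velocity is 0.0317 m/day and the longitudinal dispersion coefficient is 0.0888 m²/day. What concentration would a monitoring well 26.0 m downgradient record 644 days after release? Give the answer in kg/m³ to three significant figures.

For an instantaneous plane source, C(x,t) = M/(n_e·A·√(4πDt)) · exp(−(x−vt)²/(4Dt)), with n_e·A the pore (flow) area.
Plume center vt = 0.0317 × 644 = 20.4148 m, so the well at 26.0 m is 5.5852 m downgradient of the peak.
√(4πDt) = 26.81 m, giving peak height M/(n_e·A·√(4πDt)) = 79.6/(0.26 × 71.2 × 26.81) = 0.1604 kg/m³.
(x−vt)²/(4Dt) = (5.5852)²/(4 × 0.0888 × 644) = 0.1364; exp(−0.1364) = 0.8725.
C = 0.1604 × 0.8725 = 0.140 kg/m³.

0.140 kg/m³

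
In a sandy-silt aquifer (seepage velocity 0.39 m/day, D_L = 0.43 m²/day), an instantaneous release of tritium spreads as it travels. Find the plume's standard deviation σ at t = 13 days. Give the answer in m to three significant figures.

Dispersive spreading gives a Gaussian with σ² = 2Dt; advection only shifts the center.
σ = √(2 × 0.43 × 13) = 3.34 m.

3.34 m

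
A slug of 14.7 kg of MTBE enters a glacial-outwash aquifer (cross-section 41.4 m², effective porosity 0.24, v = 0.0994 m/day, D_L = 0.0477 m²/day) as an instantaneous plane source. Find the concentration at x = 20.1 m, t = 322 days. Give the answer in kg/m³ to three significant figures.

0.0106 kg/m³

For an instantaneous plane source, C(x,t) = M/(n_e·A·√(4πDt)) · exp(−(x−vt)²/(4Dt)), with n_e·A the pore (flow) area.
Plume center vt = 0.0994 × 322 = 32.0068 m, so the well at 20.1 m is 11.9068 m upgradient of the peak.
√(4πDt) = 13.89 m, giving peak height M/(n_e·A·√(4πDt)) = 14.7/(0.24 × 41.4 × 13.89) = 0.1065 kg/m³.
(x−vt)²/(4Dt) = (-11.9068)²/(4 × 0.0477 × 322) = 2.308; exp(−2.308) = 0.09946.
C = 0.1065 × 0.09946 = 0.0106 kg/m³.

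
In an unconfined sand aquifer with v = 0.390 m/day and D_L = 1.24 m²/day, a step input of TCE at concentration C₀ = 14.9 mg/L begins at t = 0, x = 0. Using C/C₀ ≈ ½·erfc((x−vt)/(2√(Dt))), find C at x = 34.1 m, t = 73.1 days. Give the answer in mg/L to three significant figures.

For a continuous step input, C/C₀ ≈ ½·erfc((x−vt)/(2√(Dt))).
vt = 0.390 × 73.1 = 28.509 m and 2√(Dt) = 2√(1.24 × 73.1) = 19.04 m.
Argument (x−vt)/(2√(Dt)) = (34.1 − 28.509)/19.04 = 0.2936; ½·erfc(0.2936) = 0.3390.
C = 14.9 × 0.3390 = 5.05 mg/L.

5.05 mg/L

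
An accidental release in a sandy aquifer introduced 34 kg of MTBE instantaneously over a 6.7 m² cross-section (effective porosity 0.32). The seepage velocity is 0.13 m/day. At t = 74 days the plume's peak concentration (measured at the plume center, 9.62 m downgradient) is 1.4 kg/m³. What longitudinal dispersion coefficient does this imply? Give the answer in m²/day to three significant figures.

At the plume center C_max = M/(n_e·A·√(4πDt)), so D = M²/(4πt·(n_e·A·C_max)²).
n_e·A·C_max = 0.32 × 6.7 × 1.4 = 3.002 kg/m.
D = 34²/(4π × 74 × 3.002²) = 0.138 m²/day.

0.138 m²/day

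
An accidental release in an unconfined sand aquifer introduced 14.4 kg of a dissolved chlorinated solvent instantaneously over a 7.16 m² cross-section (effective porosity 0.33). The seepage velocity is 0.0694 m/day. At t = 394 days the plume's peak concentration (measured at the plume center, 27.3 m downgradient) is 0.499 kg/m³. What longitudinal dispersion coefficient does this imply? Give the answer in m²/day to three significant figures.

0.0301 m²/day

At the plume center C_max = M/(n_e·A·√(4πDt)), so D = M²/(4πt·(n_e·A·C_max)²).
n_e·A·C_max = 0.33 × 7.16 × 0.499 = 1.179 kg/m.
D = 14.4²/(4π × 394 × 1.179²) = 0.0301 m²/day.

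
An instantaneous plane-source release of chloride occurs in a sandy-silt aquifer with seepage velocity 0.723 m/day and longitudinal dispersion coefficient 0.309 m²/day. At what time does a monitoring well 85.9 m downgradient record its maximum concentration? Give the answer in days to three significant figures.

For the 1D instantaneous-source solution, setting ∂C/∂t = 0 at fixed x gives v²t² + 2Dt − x² = 0, so t = (√(D² + v²x²) − D)/v².
√(D² + v²x²) = √(0.309² + 0.723² × 85.9²) = 62.11; v² = 0.522729.
t = (62.11 − 0.309)/0.522729 = 118 days (vs. the pure-advection estimate x/v = 119 d).

118 days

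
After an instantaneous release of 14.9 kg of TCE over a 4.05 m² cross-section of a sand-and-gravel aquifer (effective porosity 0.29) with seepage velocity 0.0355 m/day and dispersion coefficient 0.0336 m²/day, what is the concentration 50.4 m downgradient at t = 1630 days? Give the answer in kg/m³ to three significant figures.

For an instantaneous plane source, C(x,t) = M/(n_e·A·√(4πDt)) · exp(−(x−vt)²/(4Dt)), with n_e·A the pore (flow) area.
Plume center vt = 0.0355 × 1630 = 57.865 m, so the well at 50.4 m is 7.465 m upgradient of the peak.
√(4πDt) = 26.23 m, giving peak height M/(n_e·A·√(4πDt)) = 14.9/(0.29 × 4.05 × 26.23) = 0.4837 kg/m³.
(x−vt)²/(4Dt) = (-7.465)²/(4 × 0.0336 × 1630) = 0.2544; exp(−0.2544) = 0.7754.
C = 0.4837 × 0.7754 = 0.375 kg/m³.

0.375 kg/m³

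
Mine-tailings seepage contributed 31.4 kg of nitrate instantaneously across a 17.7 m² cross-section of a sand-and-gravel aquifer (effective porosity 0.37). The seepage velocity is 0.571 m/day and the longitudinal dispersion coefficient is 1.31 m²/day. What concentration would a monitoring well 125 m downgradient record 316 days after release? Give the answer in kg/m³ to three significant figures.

For an instantaneous plane source, C(x,t) = M/(n_e·A·√(4πDt)) · exp(−(x−vt)²/(4Dt)), with n_e·A the pore (flow) area.
Plume center vt = 0.571 × 316 = 180.436 m, so the well at 125 m is 55.436 m upgradient of the peak.
√(4πDt) = 72.12 m, giving peak height M/(n_e·A·√(4πDt)) = 31.4/(0.37 × 17.7 × 72.12) = 0.06648 kg/m³.
(x−vt)²/(4Dt) = (-55.436)²/(4 × 1.31 × 316) = 1.856; exp(−1.856) = 0.1563.
C = 0.06648 × 0.1563 = 0.0104 kg/m³.

0.0104 kg/m³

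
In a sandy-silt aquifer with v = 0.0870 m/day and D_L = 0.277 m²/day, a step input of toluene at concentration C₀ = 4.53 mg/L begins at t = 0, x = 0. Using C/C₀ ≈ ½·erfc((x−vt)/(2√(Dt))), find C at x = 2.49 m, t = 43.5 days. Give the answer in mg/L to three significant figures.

For a continuous step input, C/C₀ ≈ ½·erfc((x−vt)/(2√(Dt))).
vt = 0.0870 × 43.5 = 3.7845 m and 2√(Dt) = 2√(0.277 × 43.5) = 6.942 m.
Argument (x−vt)/(2√(Dt)) = (2.49 − 3.7845)/6.942 = -0.1865; ½·erfc(-0.1865) = 0.6040.
C = 4.53 × 0.6040 = 2.74 mg/L.

2.74 mg/L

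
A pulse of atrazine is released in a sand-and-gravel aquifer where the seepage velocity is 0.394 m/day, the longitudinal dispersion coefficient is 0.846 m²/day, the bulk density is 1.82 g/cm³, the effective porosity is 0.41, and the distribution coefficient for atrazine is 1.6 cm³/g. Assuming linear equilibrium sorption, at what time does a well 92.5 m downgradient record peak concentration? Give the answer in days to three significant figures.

1860 days

Retardation factor R = 1 + ρ_b·K_d/n = 1 + 1.82 × 1.6/0.41 = 8.102.
Sorption retards both mechanisms: v_R = v/R = 0.04863 m/day, D_R = D/R = 0.1044 m²/day.
Peak time from v_R²t² + 2D_R t − x² = 0: t = (√(D_R² + v_R²x²) − D_R)/v_R².
√(D_R² + v_R²x²) = √(0.1044² + 0.04863² × 92.5²) = 4.499; v_R² = 0.002365.
t = (4.499 − 0.1044)/0.002365 = 1860 days.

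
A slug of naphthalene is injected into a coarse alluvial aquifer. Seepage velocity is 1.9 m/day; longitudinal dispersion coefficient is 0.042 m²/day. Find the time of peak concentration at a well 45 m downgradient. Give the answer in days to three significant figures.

For the 1D instantaneous-source solution, setting ∂C/∂t = 0 at fixed x gives v²t² + 2Dt − x² = 0, so t = (√(D² + v²x²) − D)/v².
√(D² + v²x²) = √(0.042² + 1.9² × 45²) = 85.50; v² = 3.61.
t = (85.50 − 0.042)/3.61 = 23.7 days (vs. the pure-advection estimate x/v = 23.7 d).

23.7 days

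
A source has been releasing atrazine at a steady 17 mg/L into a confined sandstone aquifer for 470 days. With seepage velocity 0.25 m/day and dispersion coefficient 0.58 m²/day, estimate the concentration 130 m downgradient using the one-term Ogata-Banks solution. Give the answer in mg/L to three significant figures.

5.04 mg/L

For a continuous step input, C/C₀ ≈ ½·erfc((x−vt)/(2√(Dt))).
vt = 0.25 × 470 = 117.5 m and 2√(Dt) = 2√(0.58 × 470) = 33.02 m.
Argument (x−vt)/(2√(Dt)) = (130 − 117.5)/33.02 = 0.3786; ½·erfc(0.3786) = 0.2962.
C = 17 × 0.2962 = 5.04 mg/L.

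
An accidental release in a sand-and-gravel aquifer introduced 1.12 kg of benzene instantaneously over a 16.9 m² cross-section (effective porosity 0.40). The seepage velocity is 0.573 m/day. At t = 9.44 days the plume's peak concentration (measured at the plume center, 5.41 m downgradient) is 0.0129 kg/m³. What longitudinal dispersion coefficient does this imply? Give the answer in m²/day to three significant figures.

At the plume center C_max = M/(n_e·A·√(4πDt)), so D = M²/(4πt·(n_e·A·C_max)²).
n_e·A·C_max = 0.40 × 16.9 × 0.0129 = 0.08720 kg/m.
D = 1.12²/(4π × 9.44 × 0.08720²) = 1.39 m²/day.

1.39 m²/day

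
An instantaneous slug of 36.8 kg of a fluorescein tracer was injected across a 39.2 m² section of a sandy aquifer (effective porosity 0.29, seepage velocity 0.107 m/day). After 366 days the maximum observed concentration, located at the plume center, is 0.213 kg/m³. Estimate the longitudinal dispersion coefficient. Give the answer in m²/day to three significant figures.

0.0502 m²/day

At the plume center C_max = M/(n_e·A·√(4πDt)), so D = M²/(4πt·(n_e·A·C_max)²).
n_e·A·C_max = 0.29 × 39.2 × 0.213 = 2.421 kg/m.
D = 36.8²/(4π × 366 × 2.421²) = 0.0502 m²/day.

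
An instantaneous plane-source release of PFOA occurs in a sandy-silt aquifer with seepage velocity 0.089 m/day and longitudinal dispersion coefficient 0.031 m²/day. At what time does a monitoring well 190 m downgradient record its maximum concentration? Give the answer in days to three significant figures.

2130 days

For the 1D instantaneous-source solution, setting ∂C/∂t = 0 at fixed x gives v²t² + 2Dt − x² = 0, so t = (√(D² + v²x²) − D)/v².
√(D² + v²x²) = √(0.031² + 0.089² × 190²) = 16.91; v² = 0.007921.
t = (16.91 − 0.031)/0.007921 = 2130 days (vs. the pure-advection estimate x/v = 2130 d).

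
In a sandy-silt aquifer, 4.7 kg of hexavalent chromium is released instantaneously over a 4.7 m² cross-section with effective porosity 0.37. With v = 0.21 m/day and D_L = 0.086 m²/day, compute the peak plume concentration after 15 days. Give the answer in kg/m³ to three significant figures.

0.671 kg/m³

The peak of an instantaneous 1D plume sits at x = vt; there the Gaussian factor is 1 and C_max = M/(n_e·A·√(4πDt)), where n_e·A is the pore area the mass is dissolved in.
√(4πDt) = √(4π × 0.086 × 15) = 4.026 m, so C_max = 4.7/(0.37 × 4.7 × 4.026) = 0.671 kg/m³.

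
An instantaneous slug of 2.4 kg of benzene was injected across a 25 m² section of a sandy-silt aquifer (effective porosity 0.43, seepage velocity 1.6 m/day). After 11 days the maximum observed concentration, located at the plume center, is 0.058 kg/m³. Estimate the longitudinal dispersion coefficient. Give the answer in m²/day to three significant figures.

0.107 m²/day

At the plume center C_max = M/(n_e·A·√(4πDt)), so D = M²/(4πt·(n_e·A·C_max)²).
n_e·A·C_max = 0.43 × 25 × 0.058 = 0.6235 kg/m.
D = 2.4²/(4π × 11 × 0.6235²) = 0.107 m²/day.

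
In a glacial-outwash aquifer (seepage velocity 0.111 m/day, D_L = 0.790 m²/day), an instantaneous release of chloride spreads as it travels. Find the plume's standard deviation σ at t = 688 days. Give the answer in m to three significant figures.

33.0 m

Dispersive spreading gives a Gaussian with σ² = 2Dt; advection only shifts the center.
σ = √(2 × 0.790 × 688) = 33.0 m.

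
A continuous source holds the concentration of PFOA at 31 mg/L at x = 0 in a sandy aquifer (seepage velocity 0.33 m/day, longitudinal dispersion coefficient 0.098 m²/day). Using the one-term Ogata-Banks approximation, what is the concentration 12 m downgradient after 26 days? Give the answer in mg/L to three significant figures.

2.01 mg/L

For a continuous step input, C/C₀ ≈ ½·erfc((x−vt)/(2√(Dt))).
vt = 0.33 × 26 = 8.58 m and 2√(Dt) = 2√(0.098 × 26) = 3.192 m.
Argument (x−vt)/(2√(Dt)) = (12 − 8.58)/3.192 = 1.071; ½·erfc(1.071) = 0.06493.
C = 31 × 0.06493 = 2.01 mg/L.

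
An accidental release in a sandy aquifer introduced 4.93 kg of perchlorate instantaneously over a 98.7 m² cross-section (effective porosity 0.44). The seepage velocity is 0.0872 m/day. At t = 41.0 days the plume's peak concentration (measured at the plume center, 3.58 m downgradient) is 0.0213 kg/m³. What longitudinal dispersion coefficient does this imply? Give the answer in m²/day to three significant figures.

0.0551 m²/day

At the plume center C_max = M/(n_e·A·√(4πDt)), so D = M²/(4πt·(n_e·A·C_max)²).
n_e·A·C_max = 0.44 × 98.7 × 0.0213 = 0.9250 kg/m.
D = 4.93²/(4π × 41.0 × 0.9250²) = 0.0551 m²/day.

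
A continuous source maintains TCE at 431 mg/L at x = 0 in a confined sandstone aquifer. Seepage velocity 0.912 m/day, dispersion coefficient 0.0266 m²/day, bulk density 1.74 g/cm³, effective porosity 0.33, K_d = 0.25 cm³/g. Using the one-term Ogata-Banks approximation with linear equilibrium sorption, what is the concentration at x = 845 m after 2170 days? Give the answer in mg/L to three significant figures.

384 mg/L

Retardation factor R = 1 + ρ_b·K_d/n = 1 + 1.74 × 0.25/0.33 = 2.318.
Sorption retards both mechanisms: v_R = v/R = 0.3934 m/day, D_R = D/R = 0.01148 m²/day.
v_R·t = 0.3934 × 2170 = 853.678 m; 2√(D_R t) = 9.982 m; argument = (845 − 853.678)/9.982 = -0.8694.
C = C₀ × ½·erfc(-0.8694) = 431 × 0.8906 = 384 mg/L.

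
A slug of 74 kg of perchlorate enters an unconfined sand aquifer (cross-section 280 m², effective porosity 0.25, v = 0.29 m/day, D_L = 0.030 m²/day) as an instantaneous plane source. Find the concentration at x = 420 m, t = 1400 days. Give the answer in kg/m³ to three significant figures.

0.0143 kg/m³

For an instantaneous plane source, C(x,t) = M/(n_e·A·√(4πDt)) · exp(−(x−vt)²/(4Dt)), with n_e·A the pore (flow) area.
Plume center vt = 0.29 × 1400 = 406 m, so the well at 420 m is 14 m downgradient of the peak.
√(4πDt) = 22.97 m, giving peak height M/(n_e·A·√(4πDt)) = 74/(0.25 × 280 × 22.97) = 0.04602 kg/m³.
(x−vt)²/(4Dt) = (14)²/(4 × 0.030 × 1400) = 1.167; exp(−1.167) = 0.3113.
C = 0.04602 × 0.3113 = 0.0143 kg/m³.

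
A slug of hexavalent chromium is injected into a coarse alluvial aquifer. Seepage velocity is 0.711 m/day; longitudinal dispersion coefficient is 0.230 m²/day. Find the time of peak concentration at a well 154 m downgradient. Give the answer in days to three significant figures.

216 days

For the 1D instantaneous-source solution, setting ∂C/∂t = 0 at fixed x gives v²t² + 2Dt − x² = 0, so t = (√(D² + v²x²) − D)/v².
√(D² + v²x²) = √(0.230² + 0.711² × 154²) = 109.5; v² = 0.505521.
t = (109.5 − 0.230)/0.505521 = 216 days (vs. the pure-advection estimate x/v = 217 d).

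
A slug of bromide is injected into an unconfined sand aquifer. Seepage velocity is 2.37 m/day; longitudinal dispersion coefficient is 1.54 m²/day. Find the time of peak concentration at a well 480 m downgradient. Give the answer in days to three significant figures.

202 days

For the 1D instantaneous-source solution, setting ∂C/∂t = 0 at fixed x gives v²t² + 2Dt − x² = 0, so t = (√(D² + v²x²) − D)/v².
√(D² + v²x²) = √(1.54² + 2.37² × 480²) = 1138; v² = 5.6169.
t = (1138 − 1.54)/5.6169 = 202 days (vs. the pure-advection estimate x/v = 203 d).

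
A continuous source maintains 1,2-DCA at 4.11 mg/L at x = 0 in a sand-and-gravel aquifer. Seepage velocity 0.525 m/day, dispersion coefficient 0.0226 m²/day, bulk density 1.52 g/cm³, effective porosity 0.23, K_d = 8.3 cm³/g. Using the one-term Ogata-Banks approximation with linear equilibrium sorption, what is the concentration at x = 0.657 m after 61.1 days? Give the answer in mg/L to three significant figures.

1.46 mg/L

Retardation factor R = 1 + ρ_b·K_d/n = 1 + 1.52 × 8.3/0.23 = 55.85.
Sorption retards both mechanisms: v_R = v/R = 0.009400 m/day, D_R = D/R = 0.0004047 m²/day.
v_R·t = 0.009400 × 61.1 = 0.57434 m; 2√(D_R t) = 0.3145 m; argument = (0.657 − 0.57434)/0.3145 = 0.2628.
C = C₀ × ½·erfc(0.2628) = 4.11 × 0.3551 = 1.46 mg/L.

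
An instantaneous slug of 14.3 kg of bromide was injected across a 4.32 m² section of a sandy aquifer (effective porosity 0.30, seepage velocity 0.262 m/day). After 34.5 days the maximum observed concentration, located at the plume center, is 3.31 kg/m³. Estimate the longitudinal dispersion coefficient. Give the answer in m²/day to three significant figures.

0.0256 m²/day

At the plume center C_max = M/(n_e·A·√(4πDt)), so D = M²/(4πt·(n_e·A·C_max)²).
n_e·A·C_max = 0.30 × 4.32 × 3.31 = 4.290 kg/m.
D = 14.3²/(4π × 34.5 × 4.290²) = 0.0256 m²/day.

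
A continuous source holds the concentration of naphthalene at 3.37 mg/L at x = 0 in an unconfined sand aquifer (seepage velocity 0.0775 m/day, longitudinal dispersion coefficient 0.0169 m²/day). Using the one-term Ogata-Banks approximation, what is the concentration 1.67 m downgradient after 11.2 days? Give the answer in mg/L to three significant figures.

For a continuous step input, C/C₀ ≈ ½·erfc((x−vt)/(2√(Dt))).
vt = 0.0775 × 11.2 = 0.868 m and 2√(Dt) = 2√(0.0169 × 11.2) = 0.8701 m.
Argument (x−vt)/(2√(Dt)) = (1.67 − 0.868)/0.8701 = 0.9217; ½·erfc(0.9217) = 0.09621.
C = 3.37 × 0.09621 = 0.324 mg/L.

0.324 mg/L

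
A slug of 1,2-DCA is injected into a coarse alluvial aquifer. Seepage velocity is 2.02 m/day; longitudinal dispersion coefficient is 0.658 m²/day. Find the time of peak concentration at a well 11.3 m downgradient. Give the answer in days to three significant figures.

5.44 days

For the 1D instantaneous-source solution, setting ∂C/∂t = 0 at fixed x gives v²t² + 2Dt − x² = 0, so t = (√(D² + v²x²) − D)/v².
√(D² + v²x²) = √(0.658² + 2.02² × 11.3²) = 22.84; v² = 4.0804.
t = (22.84 − 0.658)/4.0804 = 5.44 days (vs. the pure-advection estimate x/v = 5.59 d).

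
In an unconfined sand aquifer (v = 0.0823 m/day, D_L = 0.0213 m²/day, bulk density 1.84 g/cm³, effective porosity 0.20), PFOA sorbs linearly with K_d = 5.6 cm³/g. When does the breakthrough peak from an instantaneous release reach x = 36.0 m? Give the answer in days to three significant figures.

22800 days

Retardation factor R = 1 + ρ_b·K_d/n = 1 + 1.84 × 5.6/0.20 = 52.52.
Sorption retards both mechanisms: v_R = v/R = 0.001567 m/day, D_R = D/R = 0.0004056 m²/day.
Peak time from v_R²t² + 2D_R t − x² = 0: t = (√(D_R² + v_R²x²) − D_R)/v_R².
√(D_R² + v_R²x²) = √(0.0004056² + 0.001567² × 36.0²) = 0.05641; v_R² = 2.455e-06.
t = (0.05641 − 0.0004056)/2.455e-06 = 22800 days.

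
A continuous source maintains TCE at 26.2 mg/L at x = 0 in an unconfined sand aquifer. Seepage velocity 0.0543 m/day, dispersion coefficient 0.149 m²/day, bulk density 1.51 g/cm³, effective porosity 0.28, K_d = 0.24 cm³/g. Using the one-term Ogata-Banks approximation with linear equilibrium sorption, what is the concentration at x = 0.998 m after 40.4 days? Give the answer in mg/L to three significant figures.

Retardation factor R = 1 + ρ_b·K_d/n = 1 + 1.51 × 0.24/0.28 = 2.294.
Sorption retards both mechanisms: v_R = v/R = 0.02367 m/day, D_R = D/R = 0.06495 m²/day.
v_R·t = 0.02367 × 40.4 = 0.956268 m; 2√(D_R t) = 3.240 m; argument = (0.998 − 0.956268)/3.240 = 0.01288.
C = C₀ × ½·erfc(0.01288) = 26.2 × 0.4927 = 12.9 mg/L.

12.9 mg/L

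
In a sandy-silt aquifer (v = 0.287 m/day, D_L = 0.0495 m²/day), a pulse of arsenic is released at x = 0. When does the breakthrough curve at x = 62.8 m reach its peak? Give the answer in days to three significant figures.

For the 1D instantaneous-source solution, setting ∂C/∂t = 0 at fixed x gives v²t² + 2Dt − x² = 0, so t = (√(D² + v²x²) − D)/v².
√(D² + v²x²) = √(0.0495² + 0.287² × 62.8²) = 18.02; v² = 0.082369.
t = (18.02 − 0.0495)/0.082369 = 218 days (vs. the pure-advection estimate x/v = 219 d).

218 days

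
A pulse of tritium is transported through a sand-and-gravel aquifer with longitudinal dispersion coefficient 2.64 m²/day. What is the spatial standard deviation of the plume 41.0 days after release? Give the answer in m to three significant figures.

14.7 m

Dispersive spreading gives a Gaussian with σ² = 2Dt; advection only shifts the center.
σ = √(2 × 2.64 × 41.0) = 14.7 m.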